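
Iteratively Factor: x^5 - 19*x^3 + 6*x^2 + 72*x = (x - 3)*(x^4 + 3*x^3 - 10*x^2 - 24*x) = (x - 3)^2*(x^3 + 6*x^2 + 8*x) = (x - 3)^2*(x + 4)*(x^2 + 2*x) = (x - 3)^2*(x + 2)*(x + 4)*(x)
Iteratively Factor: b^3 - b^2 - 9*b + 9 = (b - 3)*(b^2 + 2*b - 3) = (b - 3)*(b + 3)*(b - 1)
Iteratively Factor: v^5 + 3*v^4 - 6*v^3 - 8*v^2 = (v)*(v^4 + 3*v^3 - 6*v^2 - 8*v) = v*(v + 4)*(v^3 - v^2 - 2*v) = v^2*(v + 4)*(v^2 - v - 2) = v^2*(v + 1)*(v + 4)*(v - 2)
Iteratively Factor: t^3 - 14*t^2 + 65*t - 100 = (t - 5)*(t^2 - 9*t + 20) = (t - 5)*(t - 4)*(t - 5)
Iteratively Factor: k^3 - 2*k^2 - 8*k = (k)*(k^2 - 2*k - 8) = k*(k - 4)*(k + 2)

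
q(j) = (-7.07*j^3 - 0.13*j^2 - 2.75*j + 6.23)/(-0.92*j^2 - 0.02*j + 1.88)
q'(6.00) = 7.14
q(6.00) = 49.17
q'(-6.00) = 6.99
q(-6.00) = -49.65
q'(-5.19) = 6.69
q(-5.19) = -44.10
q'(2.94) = 4.09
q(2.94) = 29.79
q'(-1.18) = -167.41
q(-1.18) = 33.59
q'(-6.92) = 7.19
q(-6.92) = -56.18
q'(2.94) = 4.09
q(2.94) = 29.79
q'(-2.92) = 1.93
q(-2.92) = -32.03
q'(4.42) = 6.58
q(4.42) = 38.25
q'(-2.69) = -0.28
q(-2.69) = -31.82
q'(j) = (1.84*j + 0.02)*(-7.07*j^3 - 0.13*j^2 - 2.75*j + 6.23)/(-0.92*j^2 - 0.02*j + 1.88)^2 + (-21.21*j^2 - 0.26*j - 2.75)/(-0.92*j^2 - 0.02*j + 1.88)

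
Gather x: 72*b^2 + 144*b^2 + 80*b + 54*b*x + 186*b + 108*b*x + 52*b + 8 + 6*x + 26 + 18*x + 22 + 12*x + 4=216*b^2 + 318*b + x*(162*b + 36) + 60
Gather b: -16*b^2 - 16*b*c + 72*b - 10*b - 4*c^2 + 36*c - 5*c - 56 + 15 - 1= -16*b^2 + b*(62 - 16*c) - 4*c^2 + 31*c - 42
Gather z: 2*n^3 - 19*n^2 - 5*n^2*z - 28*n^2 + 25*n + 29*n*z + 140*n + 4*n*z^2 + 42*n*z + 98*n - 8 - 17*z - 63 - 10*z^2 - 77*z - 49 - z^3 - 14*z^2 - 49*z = 2*n^3 - 47*n^2 + 263*n - z^3 + z^2*(4*n - 24) + z*(-5*n^2 + 71*n - 143) - 120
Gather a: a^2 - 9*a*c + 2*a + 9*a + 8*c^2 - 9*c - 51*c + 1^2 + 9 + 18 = a^2 + a*(11 - 9*c) + 8*c^2 - 60*c + 28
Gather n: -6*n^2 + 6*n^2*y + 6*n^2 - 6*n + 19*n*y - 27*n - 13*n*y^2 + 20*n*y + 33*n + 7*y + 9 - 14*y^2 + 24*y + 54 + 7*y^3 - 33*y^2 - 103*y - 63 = 6*n^2*y + n*(-13*y^2 + 39*y) + 7*y^3 - 47*y^2 - 72*y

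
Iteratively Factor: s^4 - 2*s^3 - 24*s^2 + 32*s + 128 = (s + 4)*(s^3 - 6*s^2 + 32) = (s - 4)*(s + 4)*(s^2 - 2*s - 8) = (s - 4)*(s + 2)*(s + 4)*(s - 4)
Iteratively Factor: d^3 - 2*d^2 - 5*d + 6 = (d - 1)*(d^2 - d - 6) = (d - 1)*(d + 2)*(d - 3)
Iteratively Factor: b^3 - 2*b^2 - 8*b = (b + 2)*(b^2 - 4*b) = (b - 4)*(b + 2)*(b)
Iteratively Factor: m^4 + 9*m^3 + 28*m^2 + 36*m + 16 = (m + 2)*(m^3 + 7*m^2 + 14*m + 8) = (m + 1)*(m + 2)*(m^2 + 6*m + 8) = (m + 1)*(m + 2)^2*(m + 4)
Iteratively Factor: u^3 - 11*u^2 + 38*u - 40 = (u - 4)*(u^2 - 7*u + 10) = (u - 5)*(u - 4)*(u - 2)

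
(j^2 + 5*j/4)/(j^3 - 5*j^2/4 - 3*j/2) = (4*j + 5)/(4*j^2 - 5*j - 6)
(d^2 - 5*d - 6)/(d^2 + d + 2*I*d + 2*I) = (d - 6)/(d + 2*I)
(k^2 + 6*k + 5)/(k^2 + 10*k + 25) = (k + 1)/(k + 5)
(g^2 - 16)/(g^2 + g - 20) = (g + 4)/(g + 5)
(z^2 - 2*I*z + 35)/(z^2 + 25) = (z - 7*I)/(z - 5*I)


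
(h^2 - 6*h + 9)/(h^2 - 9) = (h - 3)/(h + 3)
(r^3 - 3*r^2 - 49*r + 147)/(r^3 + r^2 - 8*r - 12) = (r^2 - 49)/(r^2 + 4*r + 4)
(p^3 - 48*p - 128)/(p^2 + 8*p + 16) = p - 8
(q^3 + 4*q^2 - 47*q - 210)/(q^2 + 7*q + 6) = (q^2 - 2*q - 35)/(q + 1)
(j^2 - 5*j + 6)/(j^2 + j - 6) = (j - 3)/(j + 3)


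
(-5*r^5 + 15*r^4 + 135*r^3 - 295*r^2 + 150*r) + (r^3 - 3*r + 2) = -5*r^5 + 15*r^4 + 136*r^3 - 295*r^2 + 147*r + 2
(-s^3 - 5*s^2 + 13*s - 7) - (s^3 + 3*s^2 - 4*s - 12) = -2*s^3 - 8*s^2 + 17*s + 5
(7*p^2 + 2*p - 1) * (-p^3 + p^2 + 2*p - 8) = -7*p^5 + 5*p^4 + 17*p^3 - 53*p^2 - 18*p + 8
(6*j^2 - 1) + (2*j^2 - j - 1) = 8*j^2 - j - 2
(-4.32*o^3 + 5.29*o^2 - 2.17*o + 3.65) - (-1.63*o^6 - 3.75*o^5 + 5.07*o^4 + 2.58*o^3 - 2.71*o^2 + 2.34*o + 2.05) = 1.63*o^6 + 3.75*o^5 - 5.07*o^4 - 6.9*o^3 + 8.0*o^2 - 4.51*o + 1.6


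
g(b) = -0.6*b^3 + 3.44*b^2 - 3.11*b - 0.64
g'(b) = -1.8*b^2 + 6.88*b - 3.11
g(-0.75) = 3.88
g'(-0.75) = -9.28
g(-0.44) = 1.45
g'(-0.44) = -6.49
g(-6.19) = 292.72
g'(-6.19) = -114.67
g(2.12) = 2.51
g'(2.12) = 3.39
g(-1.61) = 15.79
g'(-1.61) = -18.85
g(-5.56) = 226.12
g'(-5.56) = -97.01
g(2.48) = 3.65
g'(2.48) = 2.88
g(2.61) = 4.01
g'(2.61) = 2.59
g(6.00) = -25.06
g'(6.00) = -26.63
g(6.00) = -25.06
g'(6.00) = -26.63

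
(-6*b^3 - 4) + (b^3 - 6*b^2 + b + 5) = -5*b^3 - 6*b^2 + b + 1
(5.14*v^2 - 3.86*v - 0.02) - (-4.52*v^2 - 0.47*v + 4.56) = 9.66*v^2 - 3.39*v - 4.58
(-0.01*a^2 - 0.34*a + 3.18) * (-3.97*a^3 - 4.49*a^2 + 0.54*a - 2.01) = 0.0397*a^5 + 1.3947*a^4 - 11.1034*a^3 - 14.4417*a^2 + 2.4006*a - 6.3918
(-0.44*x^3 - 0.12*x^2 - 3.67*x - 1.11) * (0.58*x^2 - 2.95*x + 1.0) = -0.2552*x^5 + 1.2284*x^4 - 2.2146*x^3 + 10.0627*x^2 - 0.395499999999999*x - 1.11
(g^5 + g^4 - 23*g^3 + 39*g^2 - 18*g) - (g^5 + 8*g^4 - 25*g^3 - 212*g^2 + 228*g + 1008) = -7*g^4 + 2*g^3 + 251*g^2 - 246*g - 1008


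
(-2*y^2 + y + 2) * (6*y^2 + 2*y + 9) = -12*y^4 + 2*y^3 - 4*y^2 + 13*y + 18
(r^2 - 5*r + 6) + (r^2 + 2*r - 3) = 2*r^2 - 3*r + 3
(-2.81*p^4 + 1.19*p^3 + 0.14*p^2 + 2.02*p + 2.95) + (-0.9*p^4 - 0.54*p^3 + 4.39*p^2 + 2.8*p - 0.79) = -3.71*p^4 + 0.65*p^3 + 4.53*p^2 + 4.82*p + 2.16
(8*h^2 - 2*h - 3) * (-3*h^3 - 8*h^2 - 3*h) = -24*h^5 - 58*h^4 + h^3 + 30*h^2 + 9*h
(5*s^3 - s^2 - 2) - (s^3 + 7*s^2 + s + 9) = 4*s^3 - 8*s^2 - s - 11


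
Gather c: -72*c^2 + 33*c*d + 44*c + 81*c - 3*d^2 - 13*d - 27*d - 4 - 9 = -72*c^2 + c*(33*d + 125) - 3*d^2 - 40*d - 13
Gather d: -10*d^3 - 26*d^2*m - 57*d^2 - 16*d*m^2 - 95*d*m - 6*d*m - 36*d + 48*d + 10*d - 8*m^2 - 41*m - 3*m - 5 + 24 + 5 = -10*d^3 + d^2*(-26*m - 57) + d*(-16*m^2 - 101*m + 22) - 8*m^2 - 44*m + 24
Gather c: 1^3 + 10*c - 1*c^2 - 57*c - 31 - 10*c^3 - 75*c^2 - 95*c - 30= -10*c^3 - 76*c^2 - 142*c - 60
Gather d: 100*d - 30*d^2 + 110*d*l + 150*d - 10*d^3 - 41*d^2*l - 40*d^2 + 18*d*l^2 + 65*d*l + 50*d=-10*d^3 + d^2*(-41*l - 70) + d*(18*l^2 + 175*l + 300)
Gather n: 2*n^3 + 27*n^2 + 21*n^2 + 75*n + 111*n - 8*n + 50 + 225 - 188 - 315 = 2*n^3 + 48*n^2 + 178*n - 228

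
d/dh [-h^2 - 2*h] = -2*h - 2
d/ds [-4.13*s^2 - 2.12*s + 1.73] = -8.26*s - 2.12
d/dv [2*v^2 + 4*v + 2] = 4*v + 4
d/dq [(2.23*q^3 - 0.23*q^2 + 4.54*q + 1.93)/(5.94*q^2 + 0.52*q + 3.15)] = (13.2462*q^4 + 2.3192*q^3 - 6.0137*q^2 - 24.3774*q + 13.2974)/(35.2836*q^4 + 6.1776*q^3 + 37.6924*q^2 + 3.276*q + 9.9225)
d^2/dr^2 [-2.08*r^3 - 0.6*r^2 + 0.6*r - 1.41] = -12.48*r - 1.2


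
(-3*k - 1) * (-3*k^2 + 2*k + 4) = 9*k^3 - 3*k^2 - 14*k - 4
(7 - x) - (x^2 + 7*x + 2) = -x^2 - 8*x + 5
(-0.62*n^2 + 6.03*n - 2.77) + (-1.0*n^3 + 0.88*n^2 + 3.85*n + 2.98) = -1.0*n^3 + 0.26*n^2 + 9.88*n + 0.21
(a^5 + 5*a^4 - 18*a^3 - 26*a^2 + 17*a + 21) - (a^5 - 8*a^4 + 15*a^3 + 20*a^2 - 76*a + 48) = 13*a^4 - 33*a^3 - 46*a^2 + 93*a - 27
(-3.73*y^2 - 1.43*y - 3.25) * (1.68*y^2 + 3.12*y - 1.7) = -6.2664*y^4 - 14.04*y^3 - 3.5806*y^2 - 7.709*y + 5.525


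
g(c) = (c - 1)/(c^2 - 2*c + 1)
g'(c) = (2 - 2*c)*(c - 1)/(c^2 - 2*c + 1)^2 + 1/(c^2 - 2*c + 1) = -1/(c^2 - 2*c + 1)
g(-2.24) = -0.31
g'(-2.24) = -0.10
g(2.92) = 0.52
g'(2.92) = -0.27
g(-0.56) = -0.64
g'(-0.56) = -0.41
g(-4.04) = -0.20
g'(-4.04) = -0.04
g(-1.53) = -0.40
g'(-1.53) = -0.16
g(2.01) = 0.99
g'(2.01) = -0.98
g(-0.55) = -0.65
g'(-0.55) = -0.42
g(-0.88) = -0.53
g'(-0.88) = -0.28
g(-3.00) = -0.25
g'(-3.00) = -0.06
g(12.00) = 0.09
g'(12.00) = -0.00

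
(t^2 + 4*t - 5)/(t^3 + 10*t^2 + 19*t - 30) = 1/(t + 6)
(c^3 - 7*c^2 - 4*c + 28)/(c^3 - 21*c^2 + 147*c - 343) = (c^2 - 4)/(c^2 - 14*c + 49)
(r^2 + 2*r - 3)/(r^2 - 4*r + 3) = (r + 3)/(r - 3)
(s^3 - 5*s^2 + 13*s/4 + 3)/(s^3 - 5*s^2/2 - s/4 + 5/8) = 2*(2*s^2 - 11*s + 12)/(4*s^2 - 12*s + 5)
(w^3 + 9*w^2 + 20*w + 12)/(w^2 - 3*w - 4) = (w^2 + 8*w + 12)/(w - 4)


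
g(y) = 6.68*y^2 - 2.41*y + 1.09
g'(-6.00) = -82.57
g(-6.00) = 256.03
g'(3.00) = 37.67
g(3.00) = 53.98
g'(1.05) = 11.62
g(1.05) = 5.92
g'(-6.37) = -87.51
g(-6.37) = 287.50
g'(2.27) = 27.92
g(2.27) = 30.04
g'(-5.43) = -74.95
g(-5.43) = 211.14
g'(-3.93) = -54.91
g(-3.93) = 113.73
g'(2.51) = 31.12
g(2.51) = 37.13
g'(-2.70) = -38.48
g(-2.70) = 56.29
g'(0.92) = 9.88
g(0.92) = 4.53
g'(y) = 13.36*y - 2.41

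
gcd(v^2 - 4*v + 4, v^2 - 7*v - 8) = 1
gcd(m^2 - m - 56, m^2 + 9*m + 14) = m + 7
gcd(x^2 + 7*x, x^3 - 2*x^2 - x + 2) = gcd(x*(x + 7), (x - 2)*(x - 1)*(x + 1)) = 1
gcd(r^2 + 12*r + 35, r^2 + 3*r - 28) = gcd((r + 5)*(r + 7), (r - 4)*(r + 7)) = r + 7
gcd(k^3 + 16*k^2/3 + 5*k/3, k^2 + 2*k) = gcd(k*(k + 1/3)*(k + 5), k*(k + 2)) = k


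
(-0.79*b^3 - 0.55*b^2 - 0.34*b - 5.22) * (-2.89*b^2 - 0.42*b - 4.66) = 2.2831*b^5 + 1.9213*b^4 + 4.895*b^3 + 17.7916*b^2 + 3.7768*b + 24.3252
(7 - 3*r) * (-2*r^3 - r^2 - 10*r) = 6*r^4 - 11*r^3 + 23*r^2 - 70*r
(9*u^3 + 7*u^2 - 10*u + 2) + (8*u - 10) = 9*u^3 + 7*u^2 - 2*u - 8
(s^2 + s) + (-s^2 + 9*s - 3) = 10*s - 3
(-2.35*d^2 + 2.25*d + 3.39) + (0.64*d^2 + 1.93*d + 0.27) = -1.71*d^2 + 4.18*d + 3.66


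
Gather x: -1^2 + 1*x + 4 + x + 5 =2*x + 8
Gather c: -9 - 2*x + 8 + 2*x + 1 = 0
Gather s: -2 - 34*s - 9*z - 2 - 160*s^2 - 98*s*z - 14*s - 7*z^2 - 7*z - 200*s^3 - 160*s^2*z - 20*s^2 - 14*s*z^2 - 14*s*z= -200*s^3 + s^2*(-160*z - 180) + s*(-14*z^2 - 112*z - 48) - 7*z^2 - 16*z - 4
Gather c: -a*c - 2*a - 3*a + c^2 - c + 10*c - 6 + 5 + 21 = -5*a + c^2 + c*(9 - a) + 20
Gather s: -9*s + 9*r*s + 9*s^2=9*s^2 + s*(9*r - 9)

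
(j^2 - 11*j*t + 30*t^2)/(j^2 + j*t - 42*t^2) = (j - 5*t)/(j + 7*t)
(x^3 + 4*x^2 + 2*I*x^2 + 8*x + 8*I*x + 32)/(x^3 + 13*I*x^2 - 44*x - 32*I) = (x^2 + 2*x*(2 - I) - 8*I)/(x^2 + 9*I*x - 8)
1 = 1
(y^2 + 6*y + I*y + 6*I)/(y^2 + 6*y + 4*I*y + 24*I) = (y + I)/(y + 4*I)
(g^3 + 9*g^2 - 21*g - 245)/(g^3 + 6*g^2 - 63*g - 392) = (g - 5)/(g - 8)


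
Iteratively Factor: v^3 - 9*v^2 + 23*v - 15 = (v - 1)*(v^2 - 8*v + 15) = (v - 3)*(v - 1)*(v - 5)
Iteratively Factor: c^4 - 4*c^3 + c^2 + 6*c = (c + 1)*(c^3 - 5*c^2 + 6*c) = c*(c + 1)*(c^2 - 5*c + 6) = c*(c - 3)*(c + 1)*(c - 2)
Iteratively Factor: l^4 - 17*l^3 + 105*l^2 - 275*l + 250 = (l - 5)*(l^3 - 12*l^2 + 45*l - 50) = (l - 5)^2*(l^2 - 7*l + 10) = (l - 5)^2*(l - 2)*(l - 5)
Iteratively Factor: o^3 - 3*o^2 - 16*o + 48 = (o - 3)*(o^2 - 16) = (o - 3)*(o + 4)*(o - 4)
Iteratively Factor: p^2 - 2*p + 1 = (p - 1)*(p - 1)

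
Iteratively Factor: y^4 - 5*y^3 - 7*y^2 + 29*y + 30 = (y + 2)*(y^3 - 7*y^2 + 7*y + 15) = (y - 3)*(y + 2)*(y^2 - 4*y - 5) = (y - 3)*(y + 1)*(y + 2)*(y - 5)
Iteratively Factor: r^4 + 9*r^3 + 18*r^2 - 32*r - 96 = (r + 3)*(r^3 + 6*r^2 - 32) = (r - 2)*(r + 3)*(r^2 + 8*r + 16) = (r - 2)*(r + 3)*(r + 4)*(r + 4)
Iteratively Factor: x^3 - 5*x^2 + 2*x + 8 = (x + 1)*(x^2 - 6*x + 8) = (x - 2)*(x + 1)*(x - 4)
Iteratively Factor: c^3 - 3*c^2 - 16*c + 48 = (c - 3)*(c^2 - 16) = (c - 3)*(c + 4)*(c - 4)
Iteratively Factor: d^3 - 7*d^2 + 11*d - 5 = (d - 5)*(d^2 - 2*d + 1) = (d - 5)*(d - 1)*(d - 1)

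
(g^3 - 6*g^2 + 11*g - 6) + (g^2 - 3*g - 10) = g^3 - 5*g^2 + 8*g - 16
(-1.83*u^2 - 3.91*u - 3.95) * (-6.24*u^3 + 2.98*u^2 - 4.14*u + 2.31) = 11.4192*u^5 + 18.945*u^4 + 20.5724*u^3 + 0.1891*u^2 + 7.3209*u - 9.1245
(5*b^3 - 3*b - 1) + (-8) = 5*b^3 - 3*b - 9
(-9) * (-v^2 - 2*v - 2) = 9*v^2 + 18*v + 18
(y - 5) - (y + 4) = -9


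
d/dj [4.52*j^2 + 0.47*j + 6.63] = 9.04*j + 0.47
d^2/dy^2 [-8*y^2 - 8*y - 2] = -16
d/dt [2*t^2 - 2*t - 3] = 4*t - 2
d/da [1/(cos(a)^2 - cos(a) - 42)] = (2*cos(a) - 1)*sin(a)/(sin(a)^2 + cos(a) + 41)^2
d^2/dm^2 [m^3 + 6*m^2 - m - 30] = 6*m + 12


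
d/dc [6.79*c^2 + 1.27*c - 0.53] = 13.58*c + 1.27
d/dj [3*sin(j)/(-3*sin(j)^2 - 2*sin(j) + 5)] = 3*(3*sin(j)^2 + 5)*cos(j)/((sin(j) - 1)^2*(3*sin(j) + 5)^2)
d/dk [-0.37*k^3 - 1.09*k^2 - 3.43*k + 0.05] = -1.11*k^2 - 2.18*k - 3.43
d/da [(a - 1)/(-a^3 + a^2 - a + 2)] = (-a^3 + a^2 - a + (a - 1)*(3*a^2 - 2*a + 1) + 2)/(a^3 - a^2 + a - 2)^2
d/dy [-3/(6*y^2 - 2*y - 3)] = 6*(6*y - 1)/(-6*y^2 + 2*y + 3)^2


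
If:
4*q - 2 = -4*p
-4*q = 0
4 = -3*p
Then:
No Solution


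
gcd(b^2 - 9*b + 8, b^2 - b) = b - 1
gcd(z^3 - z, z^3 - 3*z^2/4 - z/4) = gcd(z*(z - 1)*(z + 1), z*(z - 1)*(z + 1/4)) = z^2 - z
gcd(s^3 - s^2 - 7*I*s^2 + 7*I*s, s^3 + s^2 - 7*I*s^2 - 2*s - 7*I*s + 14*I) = s^2 + s*(-1 - 7*I) + 7*I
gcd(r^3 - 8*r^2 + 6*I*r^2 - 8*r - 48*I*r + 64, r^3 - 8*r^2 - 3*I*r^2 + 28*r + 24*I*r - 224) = r^2 + r*(-8 + 4*I) - 32*I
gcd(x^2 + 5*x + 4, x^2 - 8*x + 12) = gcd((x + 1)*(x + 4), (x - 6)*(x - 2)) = 1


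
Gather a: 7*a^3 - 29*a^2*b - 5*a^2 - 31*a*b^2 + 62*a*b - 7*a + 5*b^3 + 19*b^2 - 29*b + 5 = 7*a^3 + a^2*(-29*b - 5) + a*(-31*b^2 + 62*b - 7) + 5*b^3 + 19*b^2 - 29*b + 5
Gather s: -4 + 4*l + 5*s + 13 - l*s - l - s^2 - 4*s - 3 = 3*l - s^2 + s*(1 - l) + 6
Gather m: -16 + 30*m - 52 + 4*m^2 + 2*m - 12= 4*m^2 + 32*m - 80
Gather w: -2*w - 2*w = -4*w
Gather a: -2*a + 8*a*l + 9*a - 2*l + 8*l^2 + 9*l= a*(8*l + 7) + 8*l^2 + 7*l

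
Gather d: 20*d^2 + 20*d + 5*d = 20*d^2 + 25*d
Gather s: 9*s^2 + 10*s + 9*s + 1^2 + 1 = 9*s^2 + 19*s + 2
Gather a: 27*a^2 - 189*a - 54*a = 27*a^2 - 243*a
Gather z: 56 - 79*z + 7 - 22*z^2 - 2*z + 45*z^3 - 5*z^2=45*z^3 - 27*z^2 - 81*z + 63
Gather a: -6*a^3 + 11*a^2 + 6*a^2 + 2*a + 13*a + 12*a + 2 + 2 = -6*a^3 + 17*a^2 + 27*a + 4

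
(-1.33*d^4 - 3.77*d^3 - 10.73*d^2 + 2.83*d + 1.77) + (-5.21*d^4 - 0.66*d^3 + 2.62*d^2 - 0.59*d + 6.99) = -6.54*d^4 - 4.43*d^3 - 8.11*d^2 + 2.24*d + 8.76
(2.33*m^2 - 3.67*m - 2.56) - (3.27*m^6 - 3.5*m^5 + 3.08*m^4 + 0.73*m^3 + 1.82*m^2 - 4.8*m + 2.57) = -3.27*m^6 + 3.5*m^5 - 3.08*m^4 - 0.73*m^3 + 0.51*m^2 + 1.13*m - 5.13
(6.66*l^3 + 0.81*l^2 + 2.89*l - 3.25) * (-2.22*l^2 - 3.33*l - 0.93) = -14.7852*l^5 - 23.976*l^4 - 15.3069*l^3 - 3.162*l^2 + 8.1348*l + 3.0225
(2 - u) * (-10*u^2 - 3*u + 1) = 10*u^3 - 17*u^2 - 7*u + 2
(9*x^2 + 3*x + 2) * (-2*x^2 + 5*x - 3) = -18*x^4 + 39*x^3 - 16*x^2 + x - 6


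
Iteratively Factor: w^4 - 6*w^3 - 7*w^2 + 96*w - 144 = (w - 3)*(w^3 - 3*w^2 - 16*w + 48) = (w - 4)*(w - 3)*(w^2 + w - 12) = (w - 4)*(w - 3)*(w + 4)*(w - 3)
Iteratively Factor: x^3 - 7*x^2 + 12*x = (x - 3)*(x^2 - 4*x) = (x - 4)*(x - 3)*(x)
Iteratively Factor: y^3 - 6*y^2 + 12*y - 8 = (y - 2)*(y^2 - 4*y + 4) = (y - 2)^2*(y - 2)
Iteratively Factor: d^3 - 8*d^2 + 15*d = (d - 5)*(d^2 - 3*d) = (d - 5)*(d - 3)*(d)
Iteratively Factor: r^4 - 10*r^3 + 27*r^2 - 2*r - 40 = (r - 4)*(r^3 - 6*r^2 + 3*r + 10) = (r - 5)*(r - 4)*(r^2 - r - 2) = (r - 5)*(r - 4)*(r - 2)*(r + 1)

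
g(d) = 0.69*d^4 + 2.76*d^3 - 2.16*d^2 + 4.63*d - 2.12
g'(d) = 2.76*d^3 + 8.28*d^2 - 4.32*d + 4.63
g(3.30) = 170.65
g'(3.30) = 179.73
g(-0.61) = -6.28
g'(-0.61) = 9.72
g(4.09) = 362.60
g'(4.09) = 314.30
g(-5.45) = 70.45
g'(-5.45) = -172.67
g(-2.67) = -47.35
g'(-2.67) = 22.66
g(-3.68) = -59.41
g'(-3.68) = -4.89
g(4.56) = 534.12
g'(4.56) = 418.80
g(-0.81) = -8.46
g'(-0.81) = 12.09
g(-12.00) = 9169.84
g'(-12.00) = -3520.49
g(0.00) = -2.12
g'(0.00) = 4.63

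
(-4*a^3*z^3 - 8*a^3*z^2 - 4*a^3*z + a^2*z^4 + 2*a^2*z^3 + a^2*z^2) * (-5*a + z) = 20*a^4*z^3 + 40*a^4*z^2 + 20*a^4*z - 9*a^3*z^4 - 18*a^3*z^3 - 9*a^3*z^2 + a^2*z^5 + 2*a^2*z^4 + a^2*z^3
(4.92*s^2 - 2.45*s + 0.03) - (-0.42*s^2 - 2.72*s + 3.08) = 5.34*s^2 + 0.27*s - 3.05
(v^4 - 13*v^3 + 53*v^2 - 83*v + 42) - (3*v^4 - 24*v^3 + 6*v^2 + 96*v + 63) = -2*v^4 + 11*v^3 + 47*v^2 - 179*v - 21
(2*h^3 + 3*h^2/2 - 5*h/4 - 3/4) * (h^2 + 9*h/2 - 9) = 2*h^5 + 21*h^4/2 - 25*h^3/2 - 159*h^2/8 + 63*h/8 + 27/4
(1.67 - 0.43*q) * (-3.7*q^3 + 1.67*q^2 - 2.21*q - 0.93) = 1.591*q^4 - 6.8971*q^3 + 3.7392*q^2 - 3.2908*q - 1.5531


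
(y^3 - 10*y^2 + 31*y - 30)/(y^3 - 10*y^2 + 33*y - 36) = (y^2 - 7*y + 10)/(y^2 - 7*y + 12)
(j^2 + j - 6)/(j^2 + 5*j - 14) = (j + 3)/(j + 7)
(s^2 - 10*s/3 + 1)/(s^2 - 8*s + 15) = (s - 1/3)/(s - 5)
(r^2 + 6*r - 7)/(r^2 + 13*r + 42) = (r - 1)/(r + 6)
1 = 1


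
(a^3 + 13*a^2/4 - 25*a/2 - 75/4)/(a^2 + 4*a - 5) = (4*a^2 - 7*a - 15)/(4*(a - 1))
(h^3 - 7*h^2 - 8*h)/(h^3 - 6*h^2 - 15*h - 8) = h/(h + 1)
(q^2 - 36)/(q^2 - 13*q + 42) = (q + 6)/(q - 7)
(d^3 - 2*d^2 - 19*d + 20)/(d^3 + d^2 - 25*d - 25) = (d^2 + 3*d - 4)/(d^2 + 6*d + 5)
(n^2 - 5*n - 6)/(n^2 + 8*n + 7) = (n - 6)/(n + 7)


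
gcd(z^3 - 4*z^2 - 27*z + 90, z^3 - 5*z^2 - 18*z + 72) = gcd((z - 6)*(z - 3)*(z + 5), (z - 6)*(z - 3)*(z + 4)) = z^2 - 9*z + 18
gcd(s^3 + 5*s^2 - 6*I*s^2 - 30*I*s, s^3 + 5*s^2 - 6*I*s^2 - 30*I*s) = s^3 + s^2*(5 - 6*I) - 30*I*s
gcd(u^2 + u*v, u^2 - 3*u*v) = u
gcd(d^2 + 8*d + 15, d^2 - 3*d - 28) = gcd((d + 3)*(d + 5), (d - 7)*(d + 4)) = 1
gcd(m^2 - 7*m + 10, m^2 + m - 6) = m - 2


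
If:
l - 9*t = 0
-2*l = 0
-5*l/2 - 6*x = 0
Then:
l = 0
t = 0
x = 0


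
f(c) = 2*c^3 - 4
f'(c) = 6*c^2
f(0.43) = -3.84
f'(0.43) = 1.11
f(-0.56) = -4.35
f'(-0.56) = 1.88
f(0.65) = -3.45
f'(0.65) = 2.54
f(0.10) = -4.00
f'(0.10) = 0.06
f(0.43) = -3.84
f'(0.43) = 1.11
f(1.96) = 11.06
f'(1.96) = 23.05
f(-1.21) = -7.54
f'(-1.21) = 8.78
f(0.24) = -3.97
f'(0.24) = 0.35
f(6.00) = 428.00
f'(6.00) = 216.00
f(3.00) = 50.00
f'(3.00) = 54.00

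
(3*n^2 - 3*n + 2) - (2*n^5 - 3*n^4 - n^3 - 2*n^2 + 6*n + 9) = -2*n^5 + 3*n^4 + n^3 + 5*n^2 - 9*n - 7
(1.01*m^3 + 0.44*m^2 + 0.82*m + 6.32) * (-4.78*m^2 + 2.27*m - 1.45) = -4.8278*m^5 + 0.1895*m^4 - 4.3853*m^3 - 28.9862*m^2 + 13.1574*m - 9.164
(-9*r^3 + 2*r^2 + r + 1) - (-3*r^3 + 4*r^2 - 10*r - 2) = -6*r^3 - 2*r^2 + 11*r + 3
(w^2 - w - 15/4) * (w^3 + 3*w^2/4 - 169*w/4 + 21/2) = w^5 - w^4/4 - 187*w^3/4 + 799*w^2/16 + 2367*w/16 - 315/8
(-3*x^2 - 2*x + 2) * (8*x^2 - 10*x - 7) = -24*x^4 + 14*x^3 + 57*x^2 - 6*x - 14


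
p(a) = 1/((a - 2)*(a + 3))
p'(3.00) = -0.19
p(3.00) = 0.17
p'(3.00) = -0.19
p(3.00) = 0.17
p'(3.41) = -0.10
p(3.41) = 0.11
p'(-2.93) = 40.81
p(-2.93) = -2.90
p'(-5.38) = 0.03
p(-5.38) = 0.06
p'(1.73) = -2.73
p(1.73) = -0.78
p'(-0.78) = 0.01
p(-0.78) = -0.16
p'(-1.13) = 0.04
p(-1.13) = -0.17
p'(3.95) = -0.05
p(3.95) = 0.07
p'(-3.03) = 222.21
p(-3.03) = 6.63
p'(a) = -1/((a - 2)*(a + 3)^2) - 1/((a - 2)^2*(a + 3)) = (-2*a - 1)/(a^4 + 2*a^3 - 11*a^2 - 12*a + 36)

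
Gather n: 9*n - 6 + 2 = 9*n - 4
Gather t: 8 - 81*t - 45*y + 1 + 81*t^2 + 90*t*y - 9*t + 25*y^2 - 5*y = 81*t^2 + t*(90*y - 90) + 25*y^2 - 50*y + 9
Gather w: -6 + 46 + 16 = 56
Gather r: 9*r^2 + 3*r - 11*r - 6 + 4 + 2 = 9*r^2 - 8*r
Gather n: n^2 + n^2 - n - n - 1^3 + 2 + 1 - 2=2*n^2 - 2*n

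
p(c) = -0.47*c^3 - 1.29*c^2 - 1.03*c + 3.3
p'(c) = -1.41*c^2 - 2.58*c - 1.03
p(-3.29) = 9.46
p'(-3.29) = -7.80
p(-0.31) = 3.51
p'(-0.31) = -0.37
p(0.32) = 2.82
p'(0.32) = -2.00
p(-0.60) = 3.56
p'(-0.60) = 0.01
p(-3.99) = 16.73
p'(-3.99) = -13.18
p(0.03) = 3.27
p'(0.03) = -1.11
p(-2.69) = 5.88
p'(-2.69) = -4.29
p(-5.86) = 59.62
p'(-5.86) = -34.33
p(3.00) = -24.09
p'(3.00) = -21.46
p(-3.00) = 7.47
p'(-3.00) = -5.98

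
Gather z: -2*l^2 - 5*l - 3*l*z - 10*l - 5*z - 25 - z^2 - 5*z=-2*l^2 - 15*l - z^2 + z*(-3*l - 10) - 25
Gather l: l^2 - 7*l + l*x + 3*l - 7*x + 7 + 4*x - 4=l^2 + l*(x - 4) - 3*x + 3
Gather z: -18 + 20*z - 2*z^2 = -2*z^2 + 20*z - 18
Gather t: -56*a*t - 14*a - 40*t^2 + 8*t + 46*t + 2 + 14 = -14*a - 40*t^2 + t*(54 - 56*a) + 16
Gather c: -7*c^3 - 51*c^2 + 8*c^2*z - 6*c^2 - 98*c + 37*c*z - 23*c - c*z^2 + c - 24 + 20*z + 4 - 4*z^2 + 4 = -7*c^3 + c^2*(8*z - 57) + c*(-z^2 + 37*z - 120) - 4*z^2 + 20*z - 16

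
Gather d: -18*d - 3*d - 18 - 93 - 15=-21*d - 126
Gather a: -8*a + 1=1 - 8*a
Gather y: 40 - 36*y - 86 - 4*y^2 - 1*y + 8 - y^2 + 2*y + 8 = -5*y^2 - 35*y - 30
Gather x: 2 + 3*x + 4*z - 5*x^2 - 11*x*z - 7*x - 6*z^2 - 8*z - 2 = -5*x^2 + x*(-11*z - 4) - 6*z^2 - 4*z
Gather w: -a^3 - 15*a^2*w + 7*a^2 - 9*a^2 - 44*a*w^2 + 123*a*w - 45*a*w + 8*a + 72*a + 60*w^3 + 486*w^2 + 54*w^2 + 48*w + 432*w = -a^3 - 2*a^2 + 80*a + 60*w^3 + w^2*(540 - 44*a) + w*(-15*a^2 + 78*a + 480)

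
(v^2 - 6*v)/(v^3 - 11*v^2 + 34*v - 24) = v/(v^2 - 5*v + 4)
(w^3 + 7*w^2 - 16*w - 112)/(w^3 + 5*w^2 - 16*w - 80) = (w + 7)/(w + 5)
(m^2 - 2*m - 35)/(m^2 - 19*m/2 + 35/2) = 2*(m + 5)/(2*m - 5)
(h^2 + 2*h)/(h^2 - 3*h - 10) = h/(h - 5)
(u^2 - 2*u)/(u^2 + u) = (u - 2)/(u + 1)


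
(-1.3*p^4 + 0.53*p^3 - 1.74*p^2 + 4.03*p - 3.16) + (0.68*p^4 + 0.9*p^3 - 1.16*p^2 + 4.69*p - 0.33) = -0.62*p^4 + 1.43*p^3 - 2.9*p^2 + 8.72*p - 3.49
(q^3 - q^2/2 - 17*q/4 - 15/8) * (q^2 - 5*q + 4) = q^5 - 11*q^4/2 + 9*q^3/4 + 139*q^2/8 - 61*q/8 - 15/2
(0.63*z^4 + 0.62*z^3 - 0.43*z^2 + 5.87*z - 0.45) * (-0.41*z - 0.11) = -0.2583*z^5 - 0.3235*z^4 + 0.1081*z^3 - 2.3594*z^2 - 0.4612*z + 0.0495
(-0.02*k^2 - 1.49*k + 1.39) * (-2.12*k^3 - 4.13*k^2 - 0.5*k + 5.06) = 0.0424*k^5 + 3.2414*k^4 + 3.2169*k^3 - 5.0969*k^2 - 8.2344*k + 7.0334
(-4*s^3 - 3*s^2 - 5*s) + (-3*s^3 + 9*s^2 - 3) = -7*s^3 + 6*s^2 - 5*s - 3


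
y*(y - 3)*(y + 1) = y^3 - 2*y^2 - 3*y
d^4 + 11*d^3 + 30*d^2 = d^2*(d + 5)*(d + 6)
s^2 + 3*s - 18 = (s - 3)*(s + 6)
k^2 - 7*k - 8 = (k - 8)*(k + 1)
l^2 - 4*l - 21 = (l - 7)*(l + 3)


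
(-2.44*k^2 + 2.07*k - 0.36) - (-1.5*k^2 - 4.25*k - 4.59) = -0.94*k^2 + 6.32*k + 4.23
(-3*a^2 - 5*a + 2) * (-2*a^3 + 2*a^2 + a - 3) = 6*a^5 + 4*a^4 - 17*a^3 + 8*a^2 + 17*a - 6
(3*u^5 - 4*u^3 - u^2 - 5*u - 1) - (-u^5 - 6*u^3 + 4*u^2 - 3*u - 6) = 4*u^5 + 2*u^3 - 5*u^2 - 2*u + 5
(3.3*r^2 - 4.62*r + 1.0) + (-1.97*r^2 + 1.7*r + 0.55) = 1.33*r^2 - 2.92*r + 1.55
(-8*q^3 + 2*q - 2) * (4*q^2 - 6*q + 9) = -32*q^5 + 48*q^4 - 64*q^3 - 20*q^2 + 30*q - 18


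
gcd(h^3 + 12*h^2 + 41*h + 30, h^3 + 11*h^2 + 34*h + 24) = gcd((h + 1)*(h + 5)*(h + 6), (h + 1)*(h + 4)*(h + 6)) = h^2 + 7*h + 6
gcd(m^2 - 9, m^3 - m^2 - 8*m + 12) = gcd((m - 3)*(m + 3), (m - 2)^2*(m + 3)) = m + 3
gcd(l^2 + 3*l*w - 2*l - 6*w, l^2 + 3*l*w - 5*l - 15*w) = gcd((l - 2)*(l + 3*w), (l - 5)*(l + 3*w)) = l + 3*w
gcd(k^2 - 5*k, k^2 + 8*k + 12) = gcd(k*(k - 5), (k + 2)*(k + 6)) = 1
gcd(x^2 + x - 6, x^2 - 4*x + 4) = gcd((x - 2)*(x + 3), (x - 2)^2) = x - 2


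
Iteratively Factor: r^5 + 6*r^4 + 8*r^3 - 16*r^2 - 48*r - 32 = (r + 2)*(r^4 + 4*r^3 - 16*r - 16) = (r + 2)^2*(r^3 + 2*r^2 - 4*r - 8) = (r + 2)^3*(r^2 - 4) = (r - 2)*(r + 2)^3*(r + 2)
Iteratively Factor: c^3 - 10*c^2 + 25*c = (c - 5)*(c^2 - 5*c) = c*(c - 5)*(c - 5)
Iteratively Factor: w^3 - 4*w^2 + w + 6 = (w - 3)*(w^2 - w - 2) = (w - 3)*(w + 1)*(w - 2)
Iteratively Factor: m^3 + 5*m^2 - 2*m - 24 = (m + 4)*(m^2 + m - 6) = (m - 2)*(m + 4)*(m + 3)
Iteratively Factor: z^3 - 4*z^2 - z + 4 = (z - 1)*(z^2 - 3*z - 4) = (z - 1)*(z + 1)*(z - 4)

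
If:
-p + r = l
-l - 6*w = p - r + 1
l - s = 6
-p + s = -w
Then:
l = s + 6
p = s - 1/6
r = 2*s + 35/6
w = -1/6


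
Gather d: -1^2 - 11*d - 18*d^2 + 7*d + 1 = -18*d^2 - 4*d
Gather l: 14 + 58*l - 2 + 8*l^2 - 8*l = 8*l^2 + 50*l + 12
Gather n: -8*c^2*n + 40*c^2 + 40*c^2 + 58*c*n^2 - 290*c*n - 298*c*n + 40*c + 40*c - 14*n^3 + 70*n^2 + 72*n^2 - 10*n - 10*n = 80*c^2 + 80*c - 14*n^3 + n^2*(58*c + 142) + n*(-8*c^2 - 588*c - 20)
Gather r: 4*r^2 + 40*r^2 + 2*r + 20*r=44*r^2 + 22*r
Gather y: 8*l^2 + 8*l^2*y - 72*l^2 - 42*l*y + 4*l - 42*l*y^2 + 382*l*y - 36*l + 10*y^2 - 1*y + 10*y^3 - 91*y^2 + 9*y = -64*l^2 - 32*l + 10*y^3 + y^2*(-42*l - 81) + y*(8*l^2 + 340*l + 8)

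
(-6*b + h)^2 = 36*b^2 - 12*b*h + h^2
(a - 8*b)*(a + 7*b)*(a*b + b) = a^3*b - a^2*b^2 + a^2*b - 56*a*b^3 - a*b^2 - 56*b^3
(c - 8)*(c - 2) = c^2 - 10*c + 16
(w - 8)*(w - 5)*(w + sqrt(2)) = w^3 - 13*w^2 + sqrt(2)*w^2 - 13*sqrt(2)*w + 40*w + 40*sqrt(2)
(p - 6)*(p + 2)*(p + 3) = p^3 - p^2 - 24*p - 36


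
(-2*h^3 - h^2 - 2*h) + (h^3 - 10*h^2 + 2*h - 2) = -h^3 - 11*h^2 - 2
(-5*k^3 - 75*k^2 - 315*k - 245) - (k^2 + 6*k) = -5*k^3 - 76*k^2 - 321*k - 245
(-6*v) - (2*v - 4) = 4 - 8*v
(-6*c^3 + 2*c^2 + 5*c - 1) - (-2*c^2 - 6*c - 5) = -6*c^3 + 4*c^2 + 11*c + 4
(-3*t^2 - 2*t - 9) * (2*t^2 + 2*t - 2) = -6*t^4 - 10*t^3 - 16*t^2 - 14*t + 18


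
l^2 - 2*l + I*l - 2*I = (l - 2)*(l + I)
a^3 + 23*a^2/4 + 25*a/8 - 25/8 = (a - 1/2)*(a + 5/4)*(a + 5)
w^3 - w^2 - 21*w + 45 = (w - 3)^2*(w + 5)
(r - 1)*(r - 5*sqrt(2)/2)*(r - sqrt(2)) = r^3 - 7*sqrt(2)*r^2/2 - r^2 + 7*sqrt(2)*r/2 + 5*r - 5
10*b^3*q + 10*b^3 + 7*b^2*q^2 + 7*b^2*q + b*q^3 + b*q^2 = (2*b + q)*(5*b + q)*(b*q + b)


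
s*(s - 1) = s^2 - s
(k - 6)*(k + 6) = k^2 - 36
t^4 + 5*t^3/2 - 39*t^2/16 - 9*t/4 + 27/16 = (t - 3/4)^2*(t + 1)*(t + 3)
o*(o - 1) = o^2 - o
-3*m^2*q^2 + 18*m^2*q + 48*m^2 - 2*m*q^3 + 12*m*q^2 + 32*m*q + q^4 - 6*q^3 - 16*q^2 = (-3*m + q)*(m + q)*(q - 8)*(q + 2)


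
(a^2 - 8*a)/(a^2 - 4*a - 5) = a*(8 - a)/(-a^2 + 4*a + 5)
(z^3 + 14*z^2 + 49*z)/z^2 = z + 14 + 49/z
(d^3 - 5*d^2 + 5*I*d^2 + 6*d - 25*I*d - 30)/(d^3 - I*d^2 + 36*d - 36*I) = (d - 5)/(d - 6*I)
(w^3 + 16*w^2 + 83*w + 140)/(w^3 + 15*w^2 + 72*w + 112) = (w + 5)/(w + 4)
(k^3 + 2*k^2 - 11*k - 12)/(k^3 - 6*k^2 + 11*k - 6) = (k^2 + 5*k + 4)/(k^2 - 3*k + 2)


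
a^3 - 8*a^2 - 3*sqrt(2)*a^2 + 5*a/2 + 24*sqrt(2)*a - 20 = (a - 8)*(a - 5*sqrt(2)/2)*(a - sqrt(2)/2)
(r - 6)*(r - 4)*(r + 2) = r^3 - 8*r^2 + 4*r + 48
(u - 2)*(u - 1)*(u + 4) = u^3 + u^2 - 10*u + 8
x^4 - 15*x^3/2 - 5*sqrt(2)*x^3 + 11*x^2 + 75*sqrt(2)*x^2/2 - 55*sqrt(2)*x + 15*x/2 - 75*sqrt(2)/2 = (x - 5)*(x - 3)*(x + 1/2)*(x - 5*sqrt(2))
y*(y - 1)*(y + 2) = y^3 + y^2 - 2*y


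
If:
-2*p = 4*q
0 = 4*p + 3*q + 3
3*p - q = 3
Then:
No Solution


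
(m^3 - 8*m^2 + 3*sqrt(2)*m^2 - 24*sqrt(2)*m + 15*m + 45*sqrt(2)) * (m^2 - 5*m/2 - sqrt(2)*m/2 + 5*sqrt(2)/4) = m^5 - 21*m^4/2 + 5*sqrt(2)*m^4/2 - 105*sqrt(2)*m^3/4 + 32*m^3 - 6*m^2 + 175*sqrt(2)*m^2/2 - 375*sqrt(2)*m/4 - 105*m + 225/2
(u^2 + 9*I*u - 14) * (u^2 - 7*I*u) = u^4 + 2*I*u^3 + 49*u^2 + 98*I*u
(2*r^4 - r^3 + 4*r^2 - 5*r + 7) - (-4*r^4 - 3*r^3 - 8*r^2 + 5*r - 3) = 6*r^4 + 2*r^3 + 12*r^2 - 10*r + 10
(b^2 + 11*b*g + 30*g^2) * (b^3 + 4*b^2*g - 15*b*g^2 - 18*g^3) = b^5 + 15*b^4*g + 59*b^3*g^2 - 63*b^2*g^3 - 648*b*g^4 - 540*g^5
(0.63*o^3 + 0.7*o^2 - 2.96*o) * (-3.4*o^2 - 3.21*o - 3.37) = -2.142*o^5 - 4.4023*o^4 + 5.6939*o^3 + 7.1426*o^2 + 9.9752*o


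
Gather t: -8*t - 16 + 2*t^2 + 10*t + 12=2*t^2 + 2*t - 4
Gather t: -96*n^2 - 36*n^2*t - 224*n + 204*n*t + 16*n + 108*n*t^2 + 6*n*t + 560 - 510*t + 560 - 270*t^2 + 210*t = -96*n^2 - 208*n + t^2*(108*n - 270) + t*(-36*n^2 + 210*n - 300) + 1120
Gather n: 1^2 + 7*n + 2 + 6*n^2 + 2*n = 6*n^2 + 9*n + 3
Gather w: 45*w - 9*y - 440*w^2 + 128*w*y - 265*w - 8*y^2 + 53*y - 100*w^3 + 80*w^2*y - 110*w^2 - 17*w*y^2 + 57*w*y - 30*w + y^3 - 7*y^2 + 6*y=-100*w^3 + w^2*(80*y - 550) + w*(-17*y^2 + 185*y - 250) + y^3 - 15*y^2 + 50*y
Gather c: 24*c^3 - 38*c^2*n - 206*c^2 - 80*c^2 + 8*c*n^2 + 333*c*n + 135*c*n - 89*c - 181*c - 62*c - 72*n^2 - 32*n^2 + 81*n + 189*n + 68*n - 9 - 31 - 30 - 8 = 24*c^3 + c^2*(-38*n - 286) + c*(8*n^2 + 468*n - 332) - 104*n^2 + 338*n - 78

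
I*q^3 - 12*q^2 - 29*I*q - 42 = (q + 6*I)*(q + 7*I)*(I*q + 1)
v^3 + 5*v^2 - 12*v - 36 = (v - 3)*(v + 2)*(v + 6)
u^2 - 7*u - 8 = (u - 8)*(u + 1)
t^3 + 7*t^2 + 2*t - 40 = (t - 2)*(t + 4)*(t + 5)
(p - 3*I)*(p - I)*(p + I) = p^3 - 3*I*p^2 + p - 3*I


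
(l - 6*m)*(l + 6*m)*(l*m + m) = l^3*m + l^2*m - 36*l*m^3 - 36*m^3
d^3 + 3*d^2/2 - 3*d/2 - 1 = (d - 1)*(d + 1/2)*(d + 2)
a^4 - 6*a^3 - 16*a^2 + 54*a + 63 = (a - 7)*(a - 3)*(a + 1)*(a + 3)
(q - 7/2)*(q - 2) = q^2 - 11*q/2 + 7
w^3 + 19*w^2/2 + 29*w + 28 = (w + 2)*(w + 7/2)*(w + 4)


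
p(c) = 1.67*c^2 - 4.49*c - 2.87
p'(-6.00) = -24.53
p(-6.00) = 84.19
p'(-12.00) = -44.57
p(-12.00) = 291.49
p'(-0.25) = -5.32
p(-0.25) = -1.64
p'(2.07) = 2.42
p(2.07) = -5.01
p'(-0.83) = -7.26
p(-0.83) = 2.01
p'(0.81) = -1.78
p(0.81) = -5.41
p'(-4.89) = -20.82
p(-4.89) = 59.02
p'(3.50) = 7.20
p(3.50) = 1.87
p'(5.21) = 12.91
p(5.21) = 19.07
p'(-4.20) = -18.52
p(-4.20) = 45.45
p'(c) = 3.34*c - 4.49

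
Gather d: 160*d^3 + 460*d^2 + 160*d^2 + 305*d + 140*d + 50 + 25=160*d^3 + 620*d^2 + 445*d + 75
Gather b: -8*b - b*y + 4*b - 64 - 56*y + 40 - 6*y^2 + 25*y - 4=b*(-y - 4) - 6*y^2 - 31*y - 28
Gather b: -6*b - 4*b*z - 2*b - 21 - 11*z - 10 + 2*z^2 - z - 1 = b*(-4*z - 8) + 2*z^2 - 12*z - 32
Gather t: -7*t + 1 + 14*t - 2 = 7*t - 1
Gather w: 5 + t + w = t + w + 5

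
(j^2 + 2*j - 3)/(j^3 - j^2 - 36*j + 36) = (j + 3)/(j^2 - 36)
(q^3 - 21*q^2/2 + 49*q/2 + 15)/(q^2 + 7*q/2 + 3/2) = (q^2 - 11*q + 30)/(q + 3)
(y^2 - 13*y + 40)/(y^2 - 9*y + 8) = (y - 5)/(y - 1)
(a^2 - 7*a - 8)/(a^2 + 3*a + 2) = (a - 8)/(a + 2)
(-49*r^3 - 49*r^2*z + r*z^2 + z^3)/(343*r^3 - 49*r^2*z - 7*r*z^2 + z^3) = (r + z)/(-7*r + z)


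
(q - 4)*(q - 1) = q^2 - 5*q + 4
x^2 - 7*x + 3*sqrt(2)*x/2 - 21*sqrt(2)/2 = (x - 7)*(x + 3*sqrt(2)/2)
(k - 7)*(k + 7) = k^2 - 49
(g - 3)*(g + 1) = g^2 - 2*g - 3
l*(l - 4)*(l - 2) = l^3 - 6*l^2 + 8*l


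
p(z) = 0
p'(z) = 0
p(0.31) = 0.00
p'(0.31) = 0.00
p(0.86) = 0.00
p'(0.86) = 0.00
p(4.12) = 0.00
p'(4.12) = 0.00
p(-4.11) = 0.00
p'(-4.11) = 0.00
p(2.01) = 0.00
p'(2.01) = 0.00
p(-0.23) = 0.00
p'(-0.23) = 0.00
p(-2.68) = 0.00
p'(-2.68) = 0.00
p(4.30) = 0.00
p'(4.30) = 0.00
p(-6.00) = 0.00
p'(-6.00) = 0.00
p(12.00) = 0.00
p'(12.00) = 0.00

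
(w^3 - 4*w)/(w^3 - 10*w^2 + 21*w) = (w^2 - 4)/(w^2 - 10*w + 21)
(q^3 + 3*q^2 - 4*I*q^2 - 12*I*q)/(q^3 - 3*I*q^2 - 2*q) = (q^2 + q*(3 - 4*I) - 12*I)/(q^2 - 3*I*q - 2)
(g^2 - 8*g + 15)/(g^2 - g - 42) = (-g^2 + 8*g - 15)/(-g^2 + g + 42)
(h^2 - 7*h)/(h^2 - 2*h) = (h - 7)/(h - 2)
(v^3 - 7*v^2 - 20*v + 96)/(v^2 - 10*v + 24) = (v^3 - 7*v^2 - 20*v + 96)/(v^2 - 10*v + 24)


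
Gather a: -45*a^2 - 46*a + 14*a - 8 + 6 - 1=-45*a^2 - 32*a - 3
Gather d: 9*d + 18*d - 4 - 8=27*d - 12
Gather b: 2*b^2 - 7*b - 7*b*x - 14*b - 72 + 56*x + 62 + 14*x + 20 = 2*b^2 + b*(-7*x - 21) + 70*x + 10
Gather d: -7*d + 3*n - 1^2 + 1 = -7*d + 3*n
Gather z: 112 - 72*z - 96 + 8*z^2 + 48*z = 8*z^2 - 24*z + 16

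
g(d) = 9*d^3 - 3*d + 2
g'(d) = 27*d^2 - 3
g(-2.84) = -195.64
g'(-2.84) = 214.77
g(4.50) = 808.62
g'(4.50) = 543.75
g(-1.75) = -40.98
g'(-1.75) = 79.69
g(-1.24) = -11.44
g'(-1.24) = 38.52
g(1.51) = 28.46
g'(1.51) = 58.56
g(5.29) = 1318.45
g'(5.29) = 752.57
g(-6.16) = -2083.22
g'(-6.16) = 1021.53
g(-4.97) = -1087.96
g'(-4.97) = 663.92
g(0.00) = 2.00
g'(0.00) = -3.00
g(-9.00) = -6532.00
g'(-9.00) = 2184.00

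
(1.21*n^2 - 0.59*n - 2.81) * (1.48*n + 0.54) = 1.7908*n^3 - 0.2198*n^2 - 4.4774*n - 1.5174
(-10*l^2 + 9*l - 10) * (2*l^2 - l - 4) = -20*l^4 + 28*l^3 + 11*l^2 - 26*l + 40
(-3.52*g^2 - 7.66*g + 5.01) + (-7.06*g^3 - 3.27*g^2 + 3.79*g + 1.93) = -7.06*g^3 - 6.79*g^2 - 3.87*g + 6.94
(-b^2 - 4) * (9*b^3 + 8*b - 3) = -9*b^5 - 44*b^3 + 3*b^2 - 32*b + 12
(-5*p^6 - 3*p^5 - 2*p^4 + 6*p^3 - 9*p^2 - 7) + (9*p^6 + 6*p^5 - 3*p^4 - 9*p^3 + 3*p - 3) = 4*p^6 + 3*p^5 - 5*p^4 - 3*p^3 - 9*p^2 + 3*p - 10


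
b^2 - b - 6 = (b - 3)*(b + 2)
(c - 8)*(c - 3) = c^2 - 11*c + 24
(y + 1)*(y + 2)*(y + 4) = y^3 + 7*y^2 + 14*y + 8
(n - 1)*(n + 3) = n^2 + 2*n - 3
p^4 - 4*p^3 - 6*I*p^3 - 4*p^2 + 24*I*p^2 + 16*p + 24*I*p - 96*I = (p - 4)*(p - 2)*(p + 2)*(p - 6*I)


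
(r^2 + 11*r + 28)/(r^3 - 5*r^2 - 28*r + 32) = (r + 7)/(r^2 - 9*r + 8)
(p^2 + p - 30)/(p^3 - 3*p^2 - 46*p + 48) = (p - 5)/(p^2 - 9*p + 8)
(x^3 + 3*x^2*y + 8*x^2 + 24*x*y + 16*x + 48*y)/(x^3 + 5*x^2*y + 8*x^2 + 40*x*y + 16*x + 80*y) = (x + 3*y)/(x + 5*y)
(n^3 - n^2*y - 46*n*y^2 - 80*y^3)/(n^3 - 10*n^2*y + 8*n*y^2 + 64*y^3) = (-n - 5*y)/(-n + 4*y)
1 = 1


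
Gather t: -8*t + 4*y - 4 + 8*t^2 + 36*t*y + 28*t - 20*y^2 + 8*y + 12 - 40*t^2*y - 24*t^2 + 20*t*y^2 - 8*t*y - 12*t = t^2*(-40*y - 16) + t*(20*y^2 + 28*y + 8) - 20*y^2 + 12*y + 8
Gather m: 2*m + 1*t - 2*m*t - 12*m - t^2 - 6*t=m*(-2*t - 10) - t^2 - 5*t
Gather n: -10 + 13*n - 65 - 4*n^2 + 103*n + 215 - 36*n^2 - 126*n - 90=-40*n^2 - 10*n + 50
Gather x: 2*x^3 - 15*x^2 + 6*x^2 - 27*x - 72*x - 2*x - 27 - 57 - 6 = 2*x^3 - 9*x^2 - 101*x - 90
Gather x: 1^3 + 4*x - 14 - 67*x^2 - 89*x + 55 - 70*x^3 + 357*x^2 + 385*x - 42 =-70*x^3 + 290*x^2 + 300*x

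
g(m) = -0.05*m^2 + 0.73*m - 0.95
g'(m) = 0.73 - 0.1*m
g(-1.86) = -2.48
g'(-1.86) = 0.92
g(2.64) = 0.63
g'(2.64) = 0.47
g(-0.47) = -1.30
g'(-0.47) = 0.78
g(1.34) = -0.06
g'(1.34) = 0.60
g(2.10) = 0.36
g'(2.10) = 0.52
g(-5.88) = -6.97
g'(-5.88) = 1.32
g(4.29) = 1.26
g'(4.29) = 0.30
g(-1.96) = -2.57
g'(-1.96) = 0.93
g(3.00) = 0.79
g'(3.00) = 0.43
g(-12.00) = -16.91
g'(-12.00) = 1.93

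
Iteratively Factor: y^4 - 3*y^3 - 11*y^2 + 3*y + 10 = (y + 1)*(y^3 - 4*y^2 - 7*y + 10) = (y - 1)*(y + 1)*(y^2 - 3*y - 10) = (y - 5)*(y - 1)*(y + 1)*(y + 2)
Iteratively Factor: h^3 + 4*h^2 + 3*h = (h + 1)*(h^2 + 3*h) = h*(h + 1)*(h + 3)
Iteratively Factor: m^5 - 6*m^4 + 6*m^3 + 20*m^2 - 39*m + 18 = (m - 3)*(m^4 - 3*m^3 - 3*m^2 + 11*m - 6) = (m - 3)*(m + 2)*(m^3 - 5*m^2 + 7*m - 3) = (m - 3)*(m - 1)*(m + 2)*(m^2 - 4*m + 3) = (m - 3)*(m - 1)^2*(m + 2)*(m - 3)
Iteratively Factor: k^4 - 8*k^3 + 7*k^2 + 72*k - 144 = (k - 3)*(k^3 - 5*k^2 - 8*k + 48) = (k - 4)*(k - 3)*(k^2 - k - 12) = (k - 4)*(k - 3)*(k + 3)*(k - 4)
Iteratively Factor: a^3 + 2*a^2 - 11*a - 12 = (a - 3)*(a^2 + 5*a + 4) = (a - 3)*(a + 1)*(a + 4)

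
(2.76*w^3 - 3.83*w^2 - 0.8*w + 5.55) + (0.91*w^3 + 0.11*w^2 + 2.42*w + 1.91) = 3.67*w^3 - 3.72*w^2 + 1.62*w + 7.46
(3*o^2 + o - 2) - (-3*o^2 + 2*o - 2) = 6*o^2 - o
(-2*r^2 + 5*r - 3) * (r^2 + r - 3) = -2*r^4 + 3*r^3 + 8*r^2 - 18*r + 9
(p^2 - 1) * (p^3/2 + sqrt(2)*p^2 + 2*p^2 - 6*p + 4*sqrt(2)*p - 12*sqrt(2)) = p^5/2 + sqrt(2)*p^4 + 2*p^4 - 13*p^3/2 + 4*sqrt(2)*p^3 - 13*sqrt(2)*p^2 - 2*p^2 - 4*sqrt(2)*p + 6*p + 12*sqrt(2)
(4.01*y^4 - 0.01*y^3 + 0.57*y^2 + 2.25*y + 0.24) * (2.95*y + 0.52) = 11.8295*y^5 + 2.0557*y^4 + 1.6763*y^3 + 6.9339*y^2 + 1.878*y + 0.1248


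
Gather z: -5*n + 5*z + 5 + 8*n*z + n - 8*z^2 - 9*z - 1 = -4*n - 8*z^2 + z*(8*n - 4) + 4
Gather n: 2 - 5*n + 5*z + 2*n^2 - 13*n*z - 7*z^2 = 2*n^2 + n*(-13*z - 5) - 7*z^2 + 5*z + 2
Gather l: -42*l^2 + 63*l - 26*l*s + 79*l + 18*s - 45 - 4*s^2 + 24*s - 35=-42*l^2 + l*(142 - 26*s) - 4*s^2 + 42*s - 80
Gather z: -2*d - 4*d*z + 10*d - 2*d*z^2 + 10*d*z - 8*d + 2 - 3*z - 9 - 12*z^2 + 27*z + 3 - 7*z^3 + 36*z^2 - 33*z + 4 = -7*z^3 + z^2*(24 - 2*d) + z*(6*d - 9)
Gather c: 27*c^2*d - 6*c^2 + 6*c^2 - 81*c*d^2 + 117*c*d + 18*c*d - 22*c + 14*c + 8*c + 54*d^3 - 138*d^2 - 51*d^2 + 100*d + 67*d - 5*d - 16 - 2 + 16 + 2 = 27*c^2*d + c*(-81*d^2 + 135*d) + 54*d^3 - 189*d^2 + 162*d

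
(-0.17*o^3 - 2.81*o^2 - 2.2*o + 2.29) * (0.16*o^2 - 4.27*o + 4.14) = -0.0272*o^5 + 0.2763*o^4 + 10.9429*o^3 - 1.873*o^2 - 18.8863*o + 9.4806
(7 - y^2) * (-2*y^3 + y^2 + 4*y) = 2*y^5 - y^4 - 18*y^3 + 7*y^2 + 28*y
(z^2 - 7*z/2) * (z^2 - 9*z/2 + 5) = z^4 - 8*z^3 + 83*z^2/4 - 35*z/2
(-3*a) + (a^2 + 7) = a^2 - 3*a + 7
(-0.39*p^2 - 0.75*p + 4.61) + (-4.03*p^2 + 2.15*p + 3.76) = -4.42*p^2 + 1.4*p + 8.37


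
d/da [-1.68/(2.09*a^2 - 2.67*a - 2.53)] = (7.0224*a - 4.4856)/(-2.09*a^2 + 2.67*a + 2.53)^2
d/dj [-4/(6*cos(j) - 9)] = -8*sin(j)/(3*(2*cos(j) - 3)^2)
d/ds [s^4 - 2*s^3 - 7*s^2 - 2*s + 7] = 4*s^3 - 6*s^2 - 14*s - 2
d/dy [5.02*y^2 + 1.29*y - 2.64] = 10.04*y + 1.29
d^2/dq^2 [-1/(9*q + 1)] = -162/(9*q + 1)^3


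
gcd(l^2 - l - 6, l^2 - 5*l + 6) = l - 3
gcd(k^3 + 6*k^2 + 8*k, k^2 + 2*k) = k^2 + 2*k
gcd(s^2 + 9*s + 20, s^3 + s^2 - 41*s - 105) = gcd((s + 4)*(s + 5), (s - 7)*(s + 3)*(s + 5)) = s + 5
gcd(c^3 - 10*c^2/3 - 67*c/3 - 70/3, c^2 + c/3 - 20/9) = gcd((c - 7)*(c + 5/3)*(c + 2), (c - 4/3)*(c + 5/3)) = c + 5/3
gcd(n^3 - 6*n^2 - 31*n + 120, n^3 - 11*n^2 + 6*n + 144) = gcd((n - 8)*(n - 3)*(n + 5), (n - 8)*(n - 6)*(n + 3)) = n - 8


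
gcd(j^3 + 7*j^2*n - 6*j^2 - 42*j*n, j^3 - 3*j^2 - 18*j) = j^2 - 6*j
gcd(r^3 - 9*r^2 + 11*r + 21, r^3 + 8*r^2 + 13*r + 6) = r + 1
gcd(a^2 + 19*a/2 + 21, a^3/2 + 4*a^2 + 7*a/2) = 1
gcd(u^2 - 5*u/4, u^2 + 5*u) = u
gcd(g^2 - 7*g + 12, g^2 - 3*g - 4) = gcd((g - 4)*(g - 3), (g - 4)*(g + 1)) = g - 4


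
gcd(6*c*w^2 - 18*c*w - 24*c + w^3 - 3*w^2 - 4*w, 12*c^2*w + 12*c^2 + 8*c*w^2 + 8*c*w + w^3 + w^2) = 6*c*w + 6*c + w^2 + w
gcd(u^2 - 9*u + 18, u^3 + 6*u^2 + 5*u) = 1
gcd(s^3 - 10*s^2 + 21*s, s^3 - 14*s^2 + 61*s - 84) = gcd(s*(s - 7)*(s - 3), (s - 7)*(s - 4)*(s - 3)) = s^2 - 10*s + 21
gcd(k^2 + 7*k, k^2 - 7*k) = k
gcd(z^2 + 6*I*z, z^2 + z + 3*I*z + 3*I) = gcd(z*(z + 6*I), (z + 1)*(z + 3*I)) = 1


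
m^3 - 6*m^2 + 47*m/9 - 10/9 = (m - 5)*(m - 2/3)*(m - 1/3)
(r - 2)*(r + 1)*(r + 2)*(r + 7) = r^4 + 8*r^3 + 3*r^2 - 32*r - 28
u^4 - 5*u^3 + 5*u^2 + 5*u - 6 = (u - 3)*(u - 2)*(u - 1)*(u + 1)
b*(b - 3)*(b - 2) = b^3 - 5*b^2 + 6*b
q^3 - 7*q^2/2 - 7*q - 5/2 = (q - 5)*(q + 1/2)*(q + 1)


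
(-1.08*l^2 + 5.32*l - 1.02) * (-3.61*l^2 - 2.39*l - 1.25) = 3.8988*l^4 - 16.624*l^3 - 7.6826*l^2 - 4.2122*l + 1.275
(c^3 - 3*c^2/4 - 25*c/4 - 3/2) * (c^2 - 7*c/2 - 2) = c^5 - 17*c^4/4 - 45*c^3/8 + 175*c^2/8 + 71*c/4 + 3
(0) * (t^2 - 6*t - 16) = 0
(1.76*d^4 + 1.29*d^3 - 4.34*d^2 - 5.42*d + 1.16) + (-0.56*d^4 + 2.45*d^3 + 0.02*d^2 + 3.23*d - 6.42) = 1.2*d^4 + 3.74*d^3 - 4.32*d^2 - 2.19*d - 5.26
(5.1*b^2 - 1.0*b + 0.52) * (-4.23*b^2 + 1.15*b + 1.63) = -21.573*b^4 + 10.095*b^3 + 4.9634*b^2 - 1.032*b + 0.8476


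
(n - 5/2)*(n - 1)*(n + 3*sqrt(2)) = n^3 - 7*n^2/2 + 3*sqrt(2)*n^2 - 21*sqrt(2)*n/2 + 5*n/2 + 15*sqrt(2)/2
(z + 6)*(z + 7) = z^2 + 13*z + 42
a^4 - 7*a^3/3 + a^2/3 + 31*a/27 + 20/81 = (a - 5/3)*(a - 4/3)*(a + 1/3)^2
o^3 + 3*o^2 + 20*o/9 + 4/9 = (o + 1/3)*(o + 2/3)*(o + 2)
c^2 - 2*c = c*(c - 2)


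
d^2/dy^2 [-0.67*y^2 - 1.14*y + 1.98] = -1.34000000000000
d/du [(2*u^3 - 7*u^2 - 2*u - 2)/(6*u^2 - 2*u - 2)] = u*(6*u^3 - 4*u^2 + 7*u + 26)/(2*(9*u^4 - 6*u^3 - 5*u^2 + 2*u + 1))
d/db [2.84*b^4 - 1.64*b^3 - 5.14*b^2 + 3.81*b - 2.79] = 11.36*b^3 - 4.92*b^2 - 10.28*b + 3.81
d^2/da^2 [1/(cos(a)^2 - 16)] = 2*(-2*sin(a)^4 + 33*sin(a)^2 - 15)/(cos(a)^2 - 16)^3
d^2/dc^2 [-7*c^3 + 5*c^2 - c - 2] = 10 - 42*c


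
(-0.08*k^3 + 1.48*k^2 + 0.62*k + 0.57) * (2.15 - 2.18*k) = 0.1744*k^4 - 3.3984*k^3 + 1.8304*k^2 + 0.0904*k + 1.2255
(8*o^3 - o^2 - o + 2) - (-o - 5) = 8*o^3 - o^2 + 7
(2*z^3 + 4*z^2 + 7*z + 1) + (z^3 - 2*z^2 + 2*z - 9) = 3*z^3 + 2*z^2 + 9*z - 8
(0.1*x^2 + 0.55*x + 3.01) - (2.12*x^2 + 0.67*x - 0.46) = -2.02*x^2 - 0.12*x + 3.47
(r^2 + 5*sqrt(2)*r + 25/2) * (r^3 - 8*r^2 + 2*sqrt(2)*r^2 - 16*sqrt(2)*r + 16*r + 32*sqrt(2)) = r^5 - 8*r^4 + 7*sqrt(2)*r^4 - 56*sqrt(2)*r^3 + 97*r^3/2 - 260*r^2 + 137*sqrt(2)*r^2 - 200*sqrt(2)*r + 520*r + 400*sqrt(2)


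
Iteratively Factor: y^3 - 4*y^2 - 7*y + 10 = (y + 2)*(y^2 - 6*y + 5) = (y - 1)*(y + 2)*(y - 5)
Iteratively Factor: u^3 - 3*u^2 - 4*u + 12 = (u + 2)*(u^2 - 5*u + 6) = (u - 3)*(u + 2)*(u - 2)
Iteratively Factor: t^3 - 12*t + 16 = (t + 4)*(t^2 - 4*t + 4) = (t - 2)*(t + 4)*(t - 2)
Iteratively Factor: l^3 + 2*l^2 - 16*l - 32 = (l + 4)*(l^2 - 2*l - 8) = (l - 4)*(l + 4)*(l + 2)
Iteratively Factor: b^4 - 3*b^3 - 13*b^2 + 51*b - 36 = (b - 3)*(b^3 - 13*b + 12) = (b - 3)^2*(b^2 + 3*b - 4) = (b - 3)^2*(b + 4)*(b - 1)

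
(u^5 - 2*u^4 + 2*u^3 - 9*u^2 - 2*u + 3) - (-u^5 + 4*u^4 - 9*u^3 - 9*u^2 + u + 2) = 2*u^5 - 6*u^4 + 11*u^3 - 3*u + 1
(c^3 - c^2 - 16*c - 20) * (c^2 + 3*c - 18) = c^5 + 2*c^4 - 37*c^3 - 50*c^2 + 228*c + 360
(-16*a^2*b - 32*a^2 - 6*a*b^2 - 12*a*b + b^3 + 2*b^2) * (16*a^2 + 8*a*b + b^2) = -256*a^4*b - 512*a^4 - 224*a^3*b^2 - 448*a^3*b - 48*a^2*b^3 - 96*a^2*b^2 + 2*a*b^4 + 4*a*b^3 + b^5 + 2*b^4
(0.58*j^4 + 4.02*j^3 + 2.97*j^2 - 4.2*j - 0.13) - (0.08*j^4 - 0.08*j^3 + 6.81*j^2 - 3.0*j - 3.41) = 0.5*j^4 + 4.1*j^3 - 3.84*j^2 - 1.2*j + 3.28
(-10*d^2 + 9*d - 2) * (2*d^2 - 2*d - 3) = -20*d^4 + 38*d^3 + 8*d^2 - 23*d + 6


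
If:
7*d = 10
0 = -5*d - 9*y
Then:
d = 10/7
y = -50/63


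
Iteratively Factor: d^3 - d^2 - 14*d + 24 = (d - 2)*(d^2 + d - 12) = (d - 2)*(d + 4)*(d - 3)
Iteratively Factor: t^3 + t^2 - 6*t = (t + 3)*(t^2 - 2*t) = t*(t + 3)*(t - 2)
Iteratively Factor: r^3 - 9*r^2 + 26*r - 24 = (r - 4)*(r^2 - 5*r + 6) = (r - 4)*(r - 3)*(r - 2)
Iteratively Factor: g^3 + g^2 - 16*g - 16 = (g - 4)*(g^2 + 5*g + 4) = (g - 4)*(g + 4)*(g + 1)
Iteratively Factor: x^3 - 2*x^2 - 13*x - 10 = (x + 1)*(x^2 - 3*x - 10) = (x + 1)*(x + 2)*(x - 5)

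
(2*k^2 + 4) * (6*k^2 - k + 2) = 12*k^4 - 2*k^3 + 28*k^2 - 4*k + 8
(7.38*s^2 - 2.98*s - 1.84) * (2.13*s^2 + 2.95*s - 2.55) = 15.7194*s^4 + 15.4236*s^3 - 31.5292*s^2 + 2.171*s + 4.692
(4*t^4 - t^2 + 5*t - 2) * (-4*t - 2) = -16*t^5 - 8*t^4 + 4*t^3 - 18*t^2 - 2*t + 4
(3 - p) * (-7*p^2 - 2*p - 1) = 7*p^3 - 19*p^2 - 5*p - 3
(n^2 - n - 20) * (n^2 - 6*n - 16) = n^4 - 7*n^3 - 30*n^2 + 136*n + 320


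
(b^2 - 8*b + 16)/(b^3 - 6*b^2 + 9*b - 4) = (b - 4)/(b^2 - 2*b + 1)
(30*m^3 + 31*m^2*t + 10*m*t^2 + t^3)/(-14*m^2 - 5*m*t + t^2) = (15*m^2 + 8*m*t + t^2)/(-7*m + t)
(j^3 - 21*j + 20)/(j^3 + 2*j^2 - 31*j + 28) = (j + 5)/(j + 7)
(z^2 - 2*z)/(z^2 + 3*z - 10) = z/(z + 5)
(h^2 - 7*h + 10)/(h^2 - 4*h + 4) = (h - 5)/(h - 2)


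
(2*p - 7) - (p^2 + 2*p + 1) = -p^2 - 8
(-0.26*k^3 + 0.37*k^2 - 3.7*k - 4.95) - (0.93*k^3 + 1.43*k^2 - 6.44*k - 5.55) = -1.19*k^3 - 1.06*k^2 + 2.74*k + 0.6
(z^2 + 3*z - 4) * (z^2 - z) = z^4 + 2*z^3 - 7*z^2 + 4*z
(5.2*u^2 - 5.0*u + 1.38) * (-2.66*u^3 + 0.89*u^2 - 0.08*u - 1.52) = -13.832*u^5 + 17.928*u^4 - 8.5368*u^3 - 6.2758*u^2 + 7.4896*u - 2.0976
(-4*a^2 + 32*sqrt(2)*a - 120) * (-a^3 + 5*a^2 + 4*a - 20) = 4*a^5 - 32*sqrt(2)*a^4 - 20*a^4 + 104*a^3 + 160*sqrt(2)*a^3 - 520*a^2 + 128*sqrt(2)*a^2 - 640*sqrt(2)*a - 480*a + 2400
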